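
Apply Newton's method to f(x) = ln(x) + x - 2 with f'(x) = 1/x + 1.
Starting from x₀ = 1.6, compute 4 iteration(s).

f(x) = ln(x) + x - 2
f'(x) = 1/x + 1
x₀ = 1.6

Newton-Raphson formula: x_{n+1} = x_n - f(x_n)/f'(x_n)

Iteration 1:
  f(1.600000) = 0.070004
  f'(1.600000) = 1.625000
  x_1 = 1.600000 - 0.070004/1.625000 = 1.556921
Iteration 2:
  f(1.556921) = -0.000369
  f'(1.556921) = 1.642293
  x_2 = 1.556921 - (-0.000369)/1.642293 = 1.557146
Iteration 3:
  f(1.557146) = 0.000000
  f'(1.557146) = 1.642201
  x_3 = 1.557146 - 0.000000/1.642201 = 1.557146
Iteration 4:
  f(1.557146) = 0.000000
  f'(1.557146) = 1.642201
  x_4 = 1.557146 - 0.000000/1.642201 = 1.557146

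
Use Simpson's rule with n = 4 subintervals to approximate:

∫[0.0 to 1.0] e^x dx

f(x) = e^x
a = 0.0, b = 1.0, n = 4
h = (b - a)/n = 0.250000

Simpson's rule: (h/3)[f(x₀) + 4f(x₁) + 2f(x₂) + ... + f(xₙ)]

x_0 = 0.0000, f(x_0) = 1.000000, coefficient = 1
x_1 = 0.2500, f(x_1) = 1.284025, coefficient = 4
x_2 = 0.5000, f(x_2) = 1.648721, coefficient = 2
x_3 = 0.7500, f(x_3) = 2.117000, coefficient = 4
x_4 = 1.0000, f(x_4) = 2.718282, coefficient = 1

I ≈ (0.250000/3) × 20.619826 = 1.718319
Exact value: 1.718282
Error: 0.000037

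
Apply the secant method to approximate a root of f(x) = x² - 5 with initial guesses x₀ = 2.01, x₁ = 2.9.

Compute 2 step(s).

f(x) = x² - 5
x₀ = 2.01, x₁ = 2.9

Secant formula: x_{n+1} = x_n - f(x_n)(x_n - x_{n-1})/(f(x_n) - f(x_{n-1}))

Iteration 1:
  f(2.010000) = -0.959900
  f(2.900000) = 3.410000
  x_2 = 2.900000 - 3.410000×(2.900000 - 2.010000)/(3.410000 - (-0.959900))
       = 2.205499
Iteration 2:
  f(2.900000) = 3.410000
  f(2.205499) = -0.135774
  x_3 = 2.205499 - (-0.135774)×(2.205499 - 2.900000)/(-0.135774 - 3.410000)
       = 2.232093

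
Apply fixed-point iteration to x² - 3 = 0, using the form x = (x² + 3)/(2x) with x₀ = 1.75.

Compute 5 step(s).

Equation: x² - 3 = 0
Fixed-point form: x = (x² + 3)/(2x)
x₀ = 1.75

x_1 = g(1.750000) = 1.732143
x_2 = g(1.732143) = 1.732051
x_3 = g(1.732051) = 1.732051
x_4 = g(1.732051) = 1.732051
x_5 = g(1.732051) = 1.732051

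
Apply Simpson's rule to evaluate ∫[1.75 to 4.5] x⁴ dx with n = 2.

f(x) = x⁴
a = 1.75, b = 4.5, n = 2
h = (b - a)/n = 1.375000

Simpson's rule: (h/3)[f(x₀) + 4f(x₁) + 2f(x₂) + ... + f(xₙ)]

x_0 = 1.7500, f(x_0) = 9.378906, coefficient = 1
x_1 = 3.1250, f(x_1) = 95.367432, coefficient = 4
x_2 = 4.5000, f(x_2) = 410.062500, coefficient = 1

I ≈ (1.375000/3) × 800.911133 = 367.084269
Exact value: 365.773633
Error: 1.310636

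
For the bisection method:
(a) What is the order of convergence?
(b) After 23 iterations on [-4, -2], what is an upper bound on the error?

(a) Bisection has linear (order 1) convergence; the error is halved each step.

(b) Error bound = (b-a)/2^n = (-2 - (-4))/2^{23}
    = 2/2^{23}

(a) 1 (linear); (b) error ≤ 2.38e-07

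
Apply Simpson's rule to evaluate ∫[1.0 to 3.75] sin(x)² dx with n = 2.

f(x) = sin(x)²
a = 1.0, b = 3.75, n = 2
h = (b - a)/n = 1.375000

Simpson's rule: (h/3)[f(x₀) + 4f(x₁) + 2f(x₂) + ... + f(xₙ)]

x_0 = 1.0000, f(x_0) = 0.708073, coefficient = 1
x_1 = 2.3750, f(x_1) = 0.481199, coefficient = 4
x_2 = 3.7500, f(x_2) = 0.326682, coefficient = 1

I ≈ (1.375000/3) × 2.959551 = 1.356461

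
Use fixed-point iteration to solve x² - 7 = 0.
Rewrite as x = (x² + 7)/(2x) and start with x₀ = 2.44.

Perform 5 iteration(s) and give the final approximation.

Equation: x² - 7 = 0
Fixed-point form: x = (x² + 7)/(2x)
x₀ = 2.44

x_1 = g(2.440000) = 2.654426
x_2 = g(2.654426) = 2.645765
x_3 = g(2.645765) = 2.645751
x_4 = g(2.645751) = 2.645751
x_5 = g(2.645751) = 2.645751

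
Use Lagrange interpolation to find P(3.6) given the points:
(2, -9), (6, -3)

Lagrange interpolation formula:
P(x) = Σ yᵢ × Lᵢ(x)
where Lᵢ(x) = Π_{j≠i} (x - xⱼ)/(xᵢ - xⱼ)

L_0(3.6) = (3.6 - 6)/(2 - 6) = 0.600000
L_1(3.6) = (3.6 - 2)/(6 - 2) = 0.400000

P(3.6) = (-9)×L_0(3.6) + (-3)×L_1(3.6)
P(3.6) = -6.600000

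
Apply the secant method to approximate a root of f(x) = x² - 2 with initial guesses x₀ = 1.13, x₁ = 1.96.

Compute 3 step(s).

f(x) = x² - 2
x₀ = 1.13, x₁ = 1.96

Secant formula: x_{n+1} = x_n - f(x_n)(x_n - x_{n-1})/(f(x_n) - f(x_{n-1}))

Iteration 1:
  f(1.130000) = -0.723100
  f(1.960000) = 1.841600
  x_2 = 1.960000 - 1.841600×(1.960000 - 1.130000)/(1.841600 - (-0.723100))
       = 1.364013
Iteration 2:
  f(1.960000) = 1.841600
  f(1.364013) = -0.139469
  x_3 = 1.364013 - (-0.139469)×(1.364013 - 1.960000)/(-0.139469 - 1.841600)
       = 1.405971
Iteration 3:
  f(1.364013) = -0.139469
  f(1.405971) = -0.023246
  x_4 = 1.405971 - (-0.023246)×(1.405971 - 1.364013)/(-0.023246 - (-0.139469))
       = 1.414363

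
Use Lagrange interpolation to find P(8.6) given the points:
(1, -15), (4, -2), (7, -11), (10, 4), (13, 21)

Lagrange interpolation formula:
P(x) = Σ yᵢ × Lᵢ(x)
where Lᵢ(x) = Π_{j≠i} (x - xⱼ)/(xᵢ - xⱼ)

L_0(8.6) = (8.6 - 4)/(1 - 4) × (8.6 - 7)/(1 - 7) × (8.6 - 10)/(1 - 10) × (8.6 - 13)/(1 - 13) = 0.023322
L_1(8.6) = (8.6 - 1)/(4 - 1) × (8.6 - 7)/(4 - 7) × (8.6 - 10)/(4 - 10) × (8.6 - 13)/(4 - 13) = -0.154127
L_2(8.6) = (8.6 - 1)/(7 - 1) × (8.6 - 4)/(7 - 4) × (8.6 - 10)/(7 - 10) × (8.6 - 13)/(7 - 13) = 0.664672
L_3(8.6) = (8.6 - 1)/(10 - 1) × (8.6 - 4)/(10 - 4) × (8.6 - 7)/(10 - 7) × (8.6 - 13)/(10 - 13) = 0.506416
L_4(8.6) = (8.6 - 1)/(13 - 1) × (8.6 - 4)/(13 - 4) × (8.6 - 7)/(13 - 7) × (8.6 - 10)/(13 - 10) = -0.040283

P(8.6) = (-15)×L_0(8.6) + (-2)×L_1(8.6) + (-11)×L_2(8.6) + 4×L_3(8.6) + 21×L_4(8.6)
P(8.6) = -6.173241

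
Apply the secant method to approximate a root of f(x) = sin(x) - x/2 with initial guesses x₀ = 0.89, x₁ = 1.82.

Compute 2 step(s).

f(x) = sin(x) - x/2
x₀ = 0.89, x₁ = 1.82

Secant formula: x_{n+1} = x_n - f(x_n)(x_n - x_{n-1})/(f(x_n) - f(x_{n-1}))

Iteration 1:
  f(0.890000) = 0.332072
  f(1.820000) = 0.059109
  x_2 = 1.820000 - 0.059109×(1.820000 - 0.890000)/(0.059109 - 0.332072)
       = 2.021388
Iteration 2:
  f(1.820000) = 0.059109
  f(2.021388) = -0.110505
  x_3 = 2.021388 - (-0.110505)×(2.021388 - 1.820000)/(-0.110505 - 0.059109)
       = 1.890182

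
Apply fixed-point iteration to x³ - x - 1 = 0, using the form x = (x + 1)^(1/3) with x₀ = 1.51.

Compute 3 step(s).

Equation: x³ - x - 1 = 0
Fixed-point form: x = (x + 1)^(1/3)
x₀ = 1.51

x_1 = g(1.510000) = 1.359016
x_2 = g(1.359016) = 1.331201
x_3 = g(1.331201) = 1.325948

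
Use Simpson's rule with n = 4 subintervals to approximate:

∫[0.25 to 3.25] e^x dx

f(x) = e^x
a = 0.25, b = 3.25, n = 4
h = (b - a)/n = 0.750000

Simpson's rule: (h/3)[f(x₀) + 4f(x₁) + 2f(x₂) + ... + f(xₙ)]

x_0 = 0.2500, f(x_0) = 1.284025, coefficient = 1
x_1 = 1.0000, f(x_1) = 2.718282, coefficient = 4
x_2 = 1.7500, f(x_2) = 5.754603, coefficient = 2
x_3 = 2.5000, f(x_3) = 12.182494, coefficient = 4
x_4 = 3.2500, f(x_4) = 25.790340, coefficient = 1

I ≈ (0.750000/3) × 98.186674 = 24.546668
Exact value: 24.506315
Error: 0.040354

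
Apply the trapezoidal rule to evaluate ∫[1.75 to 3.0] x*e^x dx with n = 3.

f(x) = x*e^x
a = 1.75, b = 3.0, n = 3
h = (b - a)/n = 0.416667

Trapezoidal rule: (h/2)[f(x₀) + 2f(x₁) + 2f(x₂) + ... + f(xₙ)]

x_0 = 1.7500, f(x_0) = 10.070555, coefficient = 1
x_1 = 2.1667, f(x_1) = 18.913133, coefficient = 2
x_2 = 2.5833, f(x_2) = 34.206439, coefficient = 2
x_3 = 3.0000, f(x_3) = 60.256611, coefficient = 1

I ≈ (0.416667/2) × 176.566309 = 36.784648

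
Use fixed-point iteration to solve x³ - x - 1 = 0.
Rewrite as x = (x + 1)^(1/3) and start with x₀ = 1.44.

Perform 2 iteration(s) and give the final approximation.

Equation: x³ - x - 1 = 0
Fixed-point form: x = (x + 1)^(1/3)
x₀ = 1.44

x_1 = g(1.440000) = 1.346263
x_2 = g(1.346263) = 1.328798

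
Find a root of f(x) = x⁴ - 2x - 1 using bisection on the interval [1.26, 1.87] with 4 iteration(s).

f(x) = x⁴ - 2x - 1
Initial interval: [1.26, 1.87]

Iteration 1:
  c_1 = (1.260000 + 1.870000)/2 = 1.565000
  f(c_1) = f(1.565000) = 1.868703
  f(a) × f(c) < 0, new interval: [1.260000, 1.565000]
Iteration 2:
  c_2 = (1.260000 + 1.565000)/2 = 1.412500
  f(c_2) = f(1.412500) = 0.155648
  f(a) × f(c) < 0, new interval: [1.260000, 1.412500]
Iteration 3:
  c_3 = (1.260000 + 1.412500)/2 = 1.336250
  f(c_3) = f(1.336250) = -0.484261
  f(a) × f(c) ≥ 0, new interval: [1.336250, 1.412500]
Iteration 4:
  c_4 = (1.336250 + 1.412500)/2 = 1.374375
  f(c_4) = f(1.374375) = -0.180782
  f(a) × f(c) ≥ 0, new interval: [1.374375, 1.412500]

After 4 iteration(s), the approximation is c_4 = 1.374375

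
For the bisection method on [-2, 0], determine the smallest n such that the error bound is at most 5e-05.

We need (b-a)/2^n ≤ 5e-05
(0 - (-2))/2^n ≤ 5e-05
2/2^n ≤ 5e-05
2^n ≥ 40000
n ≥ log₂(40000) = 15.29
n ≥ 16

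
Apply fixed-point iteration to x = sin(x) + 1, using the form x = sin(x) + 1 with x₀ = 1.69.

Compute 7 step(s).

Equation: x = sin(x) + 1
Fixed-point form: x = sin(x) + 1
x₀ = 1.69

x_1 = g(1.690000) = 1.992904
x_2 = g(1.992904) = 1.912228
x_3 = g(1.912228) = 1.942276
x_4 = g(1.942276) = 1.931791
x_5 = g(1.931791) = 1.935546
x_6 = g(1.935546) = 1.934213
x_7 = g(1.934213) = 1.934688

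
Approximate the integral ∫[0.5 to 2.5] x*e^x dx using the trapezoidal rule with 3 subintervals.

f(x) = x*e^x
a = 0.5, b = 2.5, n = 3
h = (b - a)/n = 0.666667

Trapezoidal rule: (h/2)[f(x₀) + 2f(x₁) + 2f(x₂) + ... + f(xₙ)]

x_0 = 0.5000, f(x_0) = 0.824361, coefficient = 1
x_1 = 1.1667, f(x_1) = 3.746482, coefficient = 2
x_2 = 1.8333, f(x_2) = 11.466952, coefficient = 2
x_3 = 2.5000, f(x_3) = 30.456235, coefficient = 1

I ≈ (0.666667/2) × 61.707464 = 20.569155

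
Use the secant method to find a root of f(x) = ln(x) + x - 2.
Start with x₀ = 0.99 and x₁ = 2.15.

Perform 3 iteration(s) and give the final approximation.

f(x) = ln(x) + x - 2
x₀ = 0.99, x₁ = 2.15

Secant formula: x_{n+1} = x_n - f(x_n)(x_n - x_{n-1})/(f(x_n) - f(x_{n-1}))

Iteration 1:
  f(0.990000) = -1.020050
  f(2.150000) = 0.915468
  x_2 = 2.150000 - 0.915468×(2.150000 - 0.990000)/(0.915468 - (-1.020050))
       = 1.601339
Iteration 2:
  f(2.150000) = 0.915468
  f(1.601339) = 0.072180
  x_3 = 1.601339 - 0.072180×(1.601339 - 2.150000)/(0.072180 - 0.915468)
       = 1.554378
Iteration 3:
  f(1.601339) = 0.072180
  f(1.554378) = -0.004547
  x_4 = 1.554378 - (-0.004547)×(1.554378 - 1.601339)/(-0.004547 - 0.072180)
       = 1.557161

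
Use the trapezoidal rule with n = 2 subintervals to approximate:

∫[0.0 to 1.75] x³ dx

f(x) = x³
a = 0.0, b = 1.75, n = 2
h = (b - a)/n = 0.875000

Trapezoidal rule: (h/2)[f(x₀) + 2f(x₁) + 2f(x₂) + ... + f(xₙ)]

x_0 = 0.0000, f(x_0) = 0.000000, coefficient = 1
x_1 = 0.8750, f(x_1) = 0.669922, coefficient = 2
x_2 = 1.7500, f(x_2) = 5.359375, coefficient = 1

I ≈ (0.875000/2) × 6.699219 = 2.930908
Exact value: 2.344727
Error: 0.586182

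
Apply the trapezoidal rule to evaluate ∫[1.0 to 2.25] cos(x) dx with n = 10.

f(x) = cos(x)
a = 1.0, b = 2.25, n = 10
h = (b - a)/n = 0.125000

Trapezoidal rule: (h/2)[f(x₀) + 2f(x₁) + 2f(x₂) + ... + f(xₙ)]

x_0 = 1.0000, f(x_0) = 0.540302, coefficient = 1
x_1 = 1.1250, f(x_1) = 0.431177, coefficient = 2
x_2 = 1.2500, f(x_2) = 0.315322, coefficient = 2
x_3 = 1.3750, f(x_3) = 0.194548, coefficient = 2
x_4 = 1.5000, f(x_4) = 0.070737, coefficient = 2
x_5 = 1.6250, f(x_5) = -0.054177, coefficient = 2
x_6 = 1.7500, f(x_6) = -0.178246, coefficient = 2
x_7 = 1.8750, f(x_7) = -0.299534, coefficient = 2
x_8 = 2.0000, f(x_8) = -0.416147, coefficient = 2
x_9 = 2.1250, f(x_9) = -0.526266, coefficient = 2
x_10 = 2.2500, f(x_10) = -0.628174, coefficient = 1

I ≈ (0.125000/2) × -1.013043 = -0.063315
Exact value: -0.063398
Error: 0.000083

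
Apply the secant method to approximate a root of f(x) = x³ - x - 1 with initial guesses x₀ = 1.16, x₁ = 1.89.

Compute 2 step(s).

f(x) = x³ - x - 1
x₀ = 1.16, x₁ = 1.89

Secant formula: x_{n+1} = x_n - f(x_n)(x_n - x_{n-1})/(f(x_n) - f(x_{n-1}))

Iteration 1:
  f(1.160000) = -0.599104
  f(1.890000) = 3.861269
  x_2 = 1.890000 - 3.861269×(1.890000 - 1.160000)/(3.861269 - (-0.599104))
       = 1.258051
Iteration 2:
  f(1.890000) = 3.861269
  f(1.258051) = -0.266942
  x_3 = 1.258051 - (-0.266942)×(1.258051 - 1.890000)/(-0.266942 - 3.861269)
       = 1.298915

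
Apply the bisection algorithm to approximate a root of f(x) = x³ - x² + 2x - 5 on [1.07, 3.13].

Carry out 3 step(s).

f(x) = x³ - x² + 2x - 5
Initial interval: [1.07, 3.13]

Iteration 1:
  c_1 = (1.070000 + 3.130000)/2 = 2.100000
  f(c_1) = f(2.100000) = 4.051000
  f(a) × f(c) < 0, new interval: [1.070000, 2.100000]
Iteration 2:
  c_2 = (1.070000 + 2.100000)/2 = 1.585000
  f(c_2) = f(1.585000) = -0.360348
  f(a) × f(c) ≥ 0, new interval: [1.585000, 2.100000]
Iteration 3:
  c_3 = (1.585000 + 2.100000)/2 = 1.842500
  f(c_3) = f(1.842500) = 1.545124
  f(a) × f(c) < 0, new interval: [1.585000, 1.842500]

After 3 iteration(s), the approximation is c_3 = 1.842500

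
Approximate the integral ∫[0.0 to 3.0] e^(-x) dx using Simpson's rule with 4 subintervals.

f(x) = e^(-x)
a = 0.0, b = 3.0, n = 4
h = (b - a)/n = 0.750000

Simpson's rule: (h/3)[f(x₀) + 4f(x₁) + 2f(x₂) + ... + f(xₙ)]

x_0 = 0.0000, f(x_0) = 1.000000, coefficient = 1
x_1 = 0.7500, f(x_1) = 0.472367, coefficient = 4
x_2 = 1.5000, f(x_2) = 0.223130, coefficient = 2
x_3 = 2.2500, f(x_3) = 0.105399, coefficient = 4
x_4 = 3.0000, f(x_4) = 0.049787, coefficient = 1

I ≈ (0.750000/3) × 3.807110 = 0.951778
Exact value: 0.950213
Error: 0.001565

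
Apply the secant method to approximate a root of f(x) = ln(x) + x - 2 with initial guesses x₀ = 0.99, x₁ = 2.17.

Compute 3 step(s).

f(x) = ln(x) + x - 2
x₀ = 0.99, x₁ = 2.17

Secant formula: x_{n+1} = x_n - f(x_n)(x_n - x_{n-1})/(f(x_n) - f(x_{n-1}))

Iteration 1:
  f(0.990000) = -1.020050
  f(2.170000) = 0.944727
  x_2 = 2.170000 - 0.944727×(2.170000 - 0.990000)/(0.944727 - (-1.020050))
       = 1.602619
Iteration 2:
  f(2.170000) = 0.944727
  f(1.602619) = 0.074258
  x_3 = 1.602619 - 0.074258×(1.602619 - 2.170000)/(0.074258 - 0.944727)
       = 1.554217
Iteration 3:
  f(1.602619) = 0.074258
  f(1.554217) = -0.004812
  x_4 = 1.554217 - (-0.004812)×(1.554217 - 1.602619)/(-0.004812 - 0.074258)
       = 1.557162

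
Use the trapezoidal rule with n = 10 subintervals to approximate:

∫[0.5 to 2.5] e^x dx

f(x) = e^x
a = 0.5, b = 2.5, n = 10
h = (b - a)/n = 0.200000

Trapezoidal rule: (h/2)[f(x₀) + 2f(x₁) + 2f(x₂) + ... + f(xₙ)]

x_0 = 0.5000, f(x_0) = 1.648721, coefficient = 1
x_1 = 0.7000, f(x_1) = 2.013753, coefficient = 2
x_2 = 0.9000, f(x_2) = 2.459603, coefficient = 2
x_3 = 1.1000, f(x_3) = 3.004166, coefficient = 2
x_4 = 1.3000, f(x_4) = 3.669297, coefficient = 2
x_5 = 1.5000, f(x_5) = 4.481689, coefficient = 2
x_6 = 1.7000, f(x_6) = 5.473947, coefficient = 2
x_7 = 1.9000, f(x_7) = 6.685894, coefficient = 2
x_8 = 2.1000, f(x_8) = 8.166170, coefficient = 2
x_9 = 2.3000, f(x_9) = 9.974182, coefficient = 2
x_10 = 2.5000, f(x_10) = 12.182494, coefficient = 1

I ≈ (0.200000/2) × 105.688619 = 10.568862
Exact value: 10.533773
Error: 0.035089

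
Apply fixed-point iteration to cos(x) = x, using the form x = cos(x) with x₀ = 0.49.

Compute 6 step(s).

Equation: cos(x) = x
Fixed-point form: x = cos(x)
x₀ = 0.49

x_1 = g(0.490000) = 0.882333
x_2 = g(0.882333) = 0.635351
x_3 = g(0.635351) = 0.804863
x_4 = g(0.804863) = 0.693210
x_5 = g(0.693210) = 0.769199
x_6 = g(0.769199) = 0.718468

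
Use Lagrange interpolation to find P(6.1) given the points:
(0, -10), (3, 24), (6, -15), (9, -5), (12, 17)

Lagrange interpolation formula:
P(x) = Σ yᵢ × Lᵢ(x)
where Lᵢ(x) = Π_{j≠i} (x - xⱼ)/(xᵢ - xⱼ)

L_0(6.1) = (6.1 - 3)/(0 - 3) × (6.1 - 6)/(0 - 6) × (6.1 - 9)/(0 - 9) × (6.1 - 12)/(0 - 12) = 0.002728
L_1(6.1) = (6.1 - 0)/(3 - 0) × (6.1 - 6)/(3 - 6) × (6.1 - 9)/(3 - 9) × (6.1 - 12)/(3 - 12) = -0.021476
L_2(6.1) = (6.1 - 0)/(6 - 0) × (6.1 - 3)/(6 - 3) × (6.1 - 9)/(6 - 9) × (6.1 - 12)/(6 - 12) = 0.998611
L_3(6.1) = (6.1 - 0)/(9 - 0) × (6.1 - 3)/(9 - 3) × (6.1 - 6)/(9 - 6) × (6.1 - 12)/(9 - 12) = 0.022957
L_4(6.1) = (6.1 - 0)/(12 - 0) × (6.1 - 3)/(12 - 3) × (6.1 - 6)/(12 - 6) × (6.1 - 9)/(12 - 9) = -0.002821

P(6.1) = (-10)×L_0(6.1) + 24×L_1(6.1) + (-15)×L_2(6.1) + (-5)×L_3(6.1) + 17×L_4(6.1)
P(6.1) = -15.684607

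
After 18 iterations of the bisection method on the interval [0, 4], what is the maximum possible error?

Bisection error bound: |error| ≤ (b-a)/2^n
|error| ≤ (4 - 0)/2^18 = 4/2^18
|error| ≤ 0.0000152588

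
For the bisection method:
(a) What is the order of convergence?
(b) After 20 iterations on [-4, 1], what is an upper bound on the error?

(a) Bisection has linear (order 1) convergence; the error is halved each step.

(b) Error bound = (b-a)/2^n = (1 - (-4))/2^{20}
    = 5/2^{20}

(a) 1 (linear); (b) error ≤ 4.77e-06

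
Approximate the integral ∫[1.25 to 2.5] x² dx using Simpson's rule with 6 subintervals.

f(x) = x²
a = 1.25, b = 2.5, n = 6
h = (b - a)/n = 0.208333

Simpson's rule: (h/3)[f(x₀) + 4f(x₁) + 2f(x₂) + ... + f(xₙ)]

x_0 = 1.2500, f(x_0) = 1.562500, coefficient = 1
x_1 = 1.4583, f(x_1) = 2.126736, coefficient = 4
x_2 = 1.6667, f(x_2) = 2.777778, coefficient = 2
x_3 = 1.8750, f(x_3) = 3.515625, coefficient = 4
x_4 = 2.0833, f(x_4) = 4.340278, coefficient = 2
x_5 = 2.2917, f(x_5) = 5.251736, coefficient = 4
x_6 = 2.5000, f(x_6) = 6.250000, coefficient = 1

I ≈ (0.208333/3) × 65.625000 = 4.557292
Exact value: 4.557292
Error: 0.000000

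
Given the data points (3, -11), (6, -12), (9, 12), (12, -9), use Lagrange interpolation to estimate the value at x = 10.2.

Lagrange interpolation formula:
P(x) = Σ yᵢ × Lᵢ(x)
where Lᵢ(x) = Π_{j≠i} (x - xⱼ)/(xᵢ - xⱼ)

L_0(10.2) = (10.2 - 6)/(3 - 6) × (10.2 - 9)/(3 - 9) × (10.2 - 12)/(3 - 12) = 0.056000
L_1(10.2) = (10.2 - 3)/(6 - 3) × (10.2 - 9)/(6 - 9) × (10.2 - 12)/(6 - 12) = -0.288000
L_2(10.2) = (10.2 - 3)/(9 - 3) × (10.2 - 6)/(9 - 6) × (10.2 - 12)/(9 - 12) = 1.008000
L_3(10.2) = (10.2 - 3)/(12 - 3) × (10.2 - 6)/(12 - 6) × (10.2 - 9)/(12 - 9) = 0.224000

P(10.2) = (-11)×L_0(10.2) + (-12)×L_1(10.2) + 12×L_2(10.2) + (-9)×L_3(10.2)
P(10.2) = 12.920000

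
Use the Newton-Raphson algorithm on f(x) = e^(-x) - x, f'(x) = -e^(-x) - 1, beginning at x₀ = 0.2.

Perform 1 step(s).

f(x) = e^(-x) - x
f'(x) = -e^(-x) - 1
x₀ = 0.2

Newton-Raphson formula: x_{n+1} = x_n - f(x_n)/f'(x_n)

Iteration 1:
  f(0.200000) = 0.618731
  f'(0.200000) = -1.818731
  x_1 = 0.200000 - 0.618731/(-1.818731) = 0.540199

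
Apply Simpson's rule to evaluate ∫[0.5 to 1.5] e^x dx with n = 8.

f(x) = e^x
a = 0.5, b = 1.5, n = 8
h = (b - a)/n = 0.125000

Simpson's rule: (h/3)[f(x₀) + 4f(x₁) + 2f(x₂) + ... + f(xₙ)]

x_0 = 0.5000, f(x_0) = 1.648721, coefficient = 1
x_1 = 0.6250, f(x_1) = 1.868246, coefficient = 4
x_2 = 0.7500, f(x_2) = 2.117000, coefficient = 2
x_3 = 0.8750, f(x_3) = 2.398875, coefficient = 4
x_4 = 1.0000, f(x_4) = 2.718282, coefficient = 2
x_5 = 1.1250, f(x_5) = 3.080217, coefficient = 4
x_6 = 1.2500, f(x_6) = 3.490343, coefficient = 2
x_7 = 1.3750, f(x_7) = 3.955077, coefficient = 4
x_8 = 1.5000, f(x_8) = 4.481689, coefficient = 1

I ≈ (0.125000/3) × 67.991319 = 2.832972
Exact value: 2.832968
Error: 0.000004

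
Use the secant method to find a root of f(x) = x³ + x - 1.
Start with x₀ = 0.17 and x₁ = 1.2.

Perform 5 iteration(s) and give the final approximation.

f(x) = x³ + x - 1
x₀ = 0.17, x₁ = 1.2

Secant formula: x_{n+1} = x_n - f(x_n)(x_n - x_{n-1})/(f(x_n) - f(x_{n-1}))

Iteration 1:
  f(0.170000) = -0.825087
  f(1.200000) = 1.928000
  x_2 = 1.200000 - 1.928000×(1.200000 - 0.170000)/(1.928000 - (-0.825087))
       = 0.478686
Iteration 2:
  f(1.200000) = 1.928000
  f(0.478686) = -0.411628
  x_3 = 0.478686 - (-0.411628)×(0.478686 - 1.200000)/(-0.411628 - 1.928000)
       = 0.605592
Iteration 3:
  f(0.478686) = -0.411628
  f(0.605592) = -0.172312
  x_4 = 0.605592 - (-0.172312)×(0.605592 - 0.478686)/(-0.172312 - (-0.411628))
       = 0.696967
Iteration 4:
  f(0.605592) = -0.172312
  f(0.696967) = 0.035528
  x_5 = 0.696967 - 0.035528×(0.696967 - 0.605592)/(0.035528 - (-0.172312))
       = 0.681348
Iteration 5:
  f(0.696967) = 0.035528
  f(0.681348) = -0.002347
  x_6 = 0.681348 - (-0.002347)×(0.681348 - 0.696967)/(-0.002347 - 0.035528)
       = 0.682316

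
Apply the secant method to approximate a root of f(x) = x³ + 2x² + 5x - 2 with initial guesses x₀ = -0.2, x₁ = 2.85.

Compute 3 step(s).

f(x) = x³ + 2x² + 5x - 2
x₀ = -0.2, x₁ = 2.85

Secant formula: x_{n+1} = x_n - f(x_n)(x_n - x_{n-1})/(f(x_n) - f(x_{n-1}))

Iteration 1:
  f(-0.200000) = -2.928000
  f(2.850000) = 51.644125
  x_2 = 2.850000 - 51.644125×(2.850000 - (-0.200000))/(51.644125 - (-2.928000))
       = -0.036356
Iteration 2:
  f(2.850000) = 51.644125
  f(-0.036356) = -2.179185
  x_3 = -0.036356 - (-2.179185)×(-0.036356 - 2.850000)/(-2.179185 - 51.644125)
       = 0.080506
Iteration 3:
  f(-0.036356) = -2.179185
  f(0.080506) = -1.583986
  x_4 = 0.080506 - (-1.583986)×(0.080506 - (-0.036356))/(-1.583986 - (-2.179185))
       = 0.391508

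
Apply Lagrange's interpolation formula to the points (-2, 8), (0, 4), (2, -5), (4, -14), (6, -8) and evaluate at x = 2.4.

Lagrange interpolation formula:
P(x) = Σ yᵢ × Lᵢ(x)
where Lᵢ(x) = Π_{j≠i} (x - xⱼ)/(xᵢ - xⱼ)

L_0(2.4) = (2.4 - 0)/(-2 - 0) × (2.4 - 2)/(-2 - 2) × (2.4 - 4)/(-2 - 4) × (2.4 - 6)/(-2 - 6) = 0.014400
L_1(2.4) = (2.4 - (-2))/(0 - (-2)) × (2.4 - 2)/(0 - 2) × (2.4 - 4)/(0 - 4) × (2.4 - 6)/(0 - 6) = -0.105600
L_2(2.4) = (2.4 - (-2))/(2 - (-2)) × (2.4 - 0)/(2 - 0) × (2.4 - 4)/(2 - 4) × (2.4 - 6)/(2 - 6) = 0.950400
L_3(2.4) = (2.4 - (-2))/(4 - (-2)) × (2.4 - 0)/(4 - 0) × (2.4 - 2)/(4 - 2) × (2.4 - 6)/(4 - 6) = 0.158400
L_4(2.4) = (2.4 - (-2))/(6 - (-2)) × (2.4 - 0)/(6 - 0) × (2.4 - 2)/(6 - 2) × (2.4 - 4)/(6 - 4) = -0.017600

P(2.4) = 8×L_0(2.4) + 4×L_1(2.4) + (-5)×L_2(2.4) + (-14)×L_3(2.4) + (-8)×L_4(2.4)
P(2.4) = -7.136000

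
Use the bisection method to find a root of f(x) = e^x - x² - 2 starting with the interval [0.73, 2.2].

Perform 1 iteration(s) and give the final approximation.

f(x) = e^x - x² - 2
Initial interval: [0.73, 2.2]

Iteration 1:
  c_1 = (0.730000 + 2.200000)/2 = 1.465000
  f(c_1) = f(1.465000) = 0.181318
  f(a) × f(c) < 0, new interval: [0.730000, 1.465000]

After 1 iteration(s), the approximation is c_1 = 1.465000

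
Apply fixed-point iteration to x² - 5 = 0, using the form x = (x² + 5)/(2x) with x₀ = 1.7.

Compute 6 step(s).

Equation: x² - 5 = 0
Fixed-point form: x = (x² + 5)/(2x)
x₀ = 1.7

x_1 = g(1.700000) = 2.320588
x_2 = g(2.320588) = 2.237607
x_3 = g(2.237607) = 2.236069
x_4 = g(2.236069) = 2.236068
x_5 = g(2.236068) = 2.236068
x_6 = g(2.236068) = 2.236068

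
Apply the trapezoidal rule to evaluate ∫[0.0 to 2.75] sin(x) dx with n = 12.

f(x) = sin(x)
a = 0.0, b = 2.75, n = 12
h = (b - a)/n = 0.229167

Trapezoidal rule: (h/2)[f(x₀) + 2f(x₁) + 2f(x₂) + ... + f(xₙ)]

x_0 = 0.0000, f(x_0) = 0.000000, coefficient = 1
x_1 = 0.2292, f(x_1) = 0.227166, coefficient = 2
x_2 = 0.4583, f(x_2) = 0.442454, coefficient = 2
x_3 = 0.6875, f(x_3) = 0.634607, coefficient = 2
x_4 = 0.9167, f(x_4) = 0.793578, coefficient = 2
x_5 = 1.1458, f(x_5) = 0.911054, coefficient = 2
x_6 = 1.3750, f(x_6) = 0.980893, coefficient = 2
x_7 = 1.6042, f(x_7) = 0.999443, coefficient = 2
x_8 = 1.8333, f(x_8) = 0.965735, coefficient = 2
x_9 = 2.0625, f(x_9) = 0.881530, coefficient = 2
x_10 = 2.2917, f(x_10) = 0.751232, coefficient = 2
x_11 = 2.5208, f(x_11) = 0.581653, coefficient = 2
x_12 = 2.7500, f(x_12) = 0.381661, coefficient = 1

I ≈ (0.229167/2) × 16.720350 = 1.915873
Exact value: 1.924302
Error: 0.008429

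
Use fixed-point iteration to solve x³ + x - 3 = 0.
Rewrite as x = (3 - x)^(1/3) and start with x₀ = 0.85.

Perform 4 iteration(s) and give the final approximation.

Equation: x³ + x - 3 = 0
Fixed-point form: x = (3 - x)^(1/3)
x₀ = 0.85

x_1 = g(0.850000) = 1.290663
x_2 = g(1.290663) = 1.195664
x_3 = g(1.195664) = 1.217416
x_4 = g(1.217416) = 1.212504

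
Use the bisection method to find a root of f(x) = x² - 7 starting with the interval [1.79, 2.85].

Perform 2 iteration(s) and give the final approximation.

f(x) = x² - 7
Initial interval: [1.79, 2.85]

Iteration 1:
  c_1 = (1.790000 + 2.850000)/2 = 2.320000
  f(c_1) = f(2.320000) = -1.617600
  f(a) × f(c) ≥ 0, new interval: [2.320000, 2.850000]
Iteration 2:
  c_2 = (2.320000 + 2.850000)/2 = 2.585000
  f(c_2) = f(2.585000) = -0.317775
  f(a) × f(c) ≥ 0, new interval: [2.585000, 2.850000]

After 2 iteration(s), the approximation is c_2 = 2.585000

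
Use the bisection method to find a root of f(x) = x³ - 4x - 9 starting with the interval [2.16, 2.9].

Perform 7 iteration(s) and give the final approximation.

f(x) = x³ - 4x - 9
Initial interval: [2.16, 2.9]

Iteration 1:
  c_1 = (2.160000 + 2.900000)/2 = 2.530000
  f(c_1) = f(2.530000) = -2.925723
  f(a) × f(c) ≥ 0, new interval: [2.530000, 2.900000]
Iteration 2:
  c_2 = (2.530000 + 2.900000)/2 = 2.715000
  f(c_2) = f(2.715000) = 0.152876
  f(a) × f(c) < 0, new interval: [2.530000, 2.715000]
Iteration 3:
  c_3 = (2.530000 + 2.715000)/2 = 2.622500
  f(c_3) = f(2.622500) = -1.453740
  f(a) × f(c) ≥ 0, new interval: [2.622500, 2.715000]
Iteration 4:
  c_4 = (2.622500 + 2.715000)/2 = 2.668750
  f(c_4) = f(2.668750) = -0.667558
  f(a) × f(c) ≥ 0, new interval: [2.668750, 2.715000]
Iteration 5:
  c_5 = (2.668750 + 2.715000)/2 = 2.691875
  f(c_5) = f(2.691875) = -0.261660
  f(a) × f(c) ≥ 0, new interval: [2.691875, 2.715000]
Iteration 6:
  c_6 = (2.691875 + 2.715000)/2 = 2.703437
  f(c_6) = f(2.703437) = -0.055476
  f(a) × f(c) ≥ 0, new interval: [2.703437, 2.715000]
Iteration 7:
  c_7 = (2.703437 + 2.715000)/2 = 2.709219
  f(c_7) = f(2.709219) = 0.048428
  f(a) × f(c) < 0, new interval: [2.703437, 2.709219]

After 7 iteration(s), the approximation is c_7 = 2.709219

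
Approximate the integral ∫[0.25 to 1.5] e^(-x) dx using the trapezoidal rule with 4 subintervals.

f(x) = e^(-x)
a = 0.25, b = 1.5, n = 4
h = (b - a)/n = 0.312500

Trapezoidal rule: (h/2)[f(x₀) + 2f(x₁) + 2f(x₂) + ... + f(xₙ)]

x_0 = 0.2500, f(x_0) = 0.778801, coefficient = 1
x_1 = 0.5625, f(x_1) = 0.569783, coefficient = 2
x_2 = 0.8750, f(x_2) = 0.416862, coefficient = 2
x_3 = 1.1875, f(x_3) = 0.304983, coefficient = 2
x_4 = 1.5000, f(x_4) = 0.223130, coefficient = 1

I ≈ (0.312500/2) × 3.585186 = 0.560185
Exact value: 0.555671
Error: 0.004515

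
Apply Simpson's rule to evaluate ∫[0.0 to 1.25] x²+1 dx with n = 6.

f(x) = x²+1
a = 0.0, b = 1.25, n = 6
h = (b - a)/n = 0.208333

Simpson's rule: (h/3)[f(x₀) + 4f(x₁) + 2f(x₂) + ... + f(xₙ)]

x_0 = 0.0000, f(x_0) = 1.000000, coefficient = 1
x_1 = 0.2083, f(x_1) = 1.043403, coefficient = 4
x_2 = 0.4167, f(x_2) = 1.173611, coefficient = 2
x_3 = 0.6250, f(x_3) = 1.390625, coefficient = 4
x_4 = 0.8333, f(x_4) = 1.694444, coefficient = 2
x_5 = 1.0417, f(x_5) = 2.085069, coefficient = 4
x_6 = 1.2500, f(x_6) = 2.562500, coefficient = 1

I ≈ (0.208333/3) × 27.375000 = 1.901042
Exact value: 1.901042
Error: 0.000000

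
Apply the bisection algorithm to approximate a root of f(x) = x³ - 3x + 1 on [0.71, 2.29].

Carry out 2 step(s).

f(x) = x³ - 3x + 1
Initial interval: [0.71, 2.29]

Iteration 1:
  c_1 = (0.710000 + 2.290000)/2 = 1.500000
  f(c_1) = f(1.500000) = -0.125000
  f(a) × f(c) ≥ 0, new interval: [1.500000, 2.290000]
Iteration 2:
  c_2 = (1.500000 + 2.290000)/2 = 1.895000
  f(c_2) = f(1.895000) = 2.119992
  f(a) × f(c) < 0, new interval: [1.500000, 1.895000]

After 2 iteration(s), the approximation is c_2 = 1.895000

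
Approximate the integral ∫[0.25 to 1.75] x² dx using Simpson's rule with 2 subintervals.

f(x) = x²
a = 0.25, b = 1.75, n = 2
h = (b - a)/n = 0.750000

Simpson's rule: (h/3)[f(x₀) + 4f(x₁) + 2f(x₂) + ... + f(xₙ)]

x_0 = 0.2500, f(x_0) = 0.062500, coefficient = 1
x_1 = 1.0000, f(x_1) = 1.000000, coefficient = 4
x_2 = 1.7500, f(x_2) = 3.062500, coefficient = 1

I ≈ (0.750000/3) × 7.125000 = 1.781250
Exact value: 1.781250
Error: 0.000000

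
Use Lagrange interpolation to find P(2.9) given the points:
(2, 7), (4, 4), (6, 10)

Lagrange interpolation formula:
P(x) = Σ yᵢ × Lᵢ(x)
where Lᵢ(x) = Π_{j≠i} (x - xⱼ)/(xᵢ - xⱼ)

L_0(2.9) = (2.9 - 4)/(2 - 4) × (2.9 - 6)/(2 - 6) = 0.426250
L_1(2.9) = (2.9 - 2)/(4 - 2) × (2.9 - 6)/(4 - 6) = 0.697500
L_2(2.9) = (2.9 - 2)/(6 - 2) × (2.9 - 4)/(6 - 4) = -0.123750

P(2.9) = 7×L_0(2.9) + 4×L_1(2.9) + 10×L_2(2.9)
P(2.9) = 4.536250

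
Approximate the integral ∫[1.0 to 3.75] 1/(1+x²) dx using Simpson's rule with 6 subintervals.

f(x) = 1/(1+x²)
a = 1.0, b = 3.75, n = 6
h = (b - a)/n = 0.458333

Simpson's rule: (h/3)[f(x₀) + 4f(x₁) + 2f(x₂) + ... + f(xₙ)]

x_0 = 1.0000, f(x_0) = 0.500000, coefficient = 1
x_1 = 1.4583, f(x_1) = 0.319822, coefficient = 4
x_2 = 1.9167, f(x_2) = 0.213967, coefficient = 2
x_3 = 2.3750, f(x_3) = 0.150588, coefficient = 4
x_4 = 2.8333, f(x_4) = 0.110769, coefficient = 2
x_5 = 3.2917, f(x_5) = 0.084495, coefficient = 4
x_6 = 3.7500, f(x_6) = 0.066390, coefficient = 1

I ≈ (0.458333/3) × 3.435484 = 0.524866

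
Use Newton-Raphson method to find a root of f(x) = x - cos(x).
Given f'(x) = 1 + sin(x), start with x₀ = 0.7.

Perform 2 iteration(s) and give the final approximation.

f(x) = x - cos(x)
f'(x) = 1 + sin(x)
x₀ = 0.7

Newton-Raphson formula: x_{n+1} = x_n - f(x_n)/f'(x_n)

Iteration 1:
  f(0.700000) = -0.064842
  f'(0.700000) = 1.644218
  x_1 = 0.700000 - (-0.064842)/1.644218 = 0.739436
Iteration 2:
  f(0.739436) = 0.000588
  f'(0.739436) = 1.673872
  x_2 = 0.739436 - 0.000588/1.673872 = 0.739085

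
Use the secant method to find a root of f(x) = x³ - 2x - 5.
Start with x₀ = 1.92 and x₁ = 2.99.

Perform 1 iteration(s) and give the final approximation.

f(x) = x³ - 2x - 5
x₀ = 1.92, x₁ = 2.99

Secant formula: x_{n+1} = x_n - f(x_n)(x_n - x_{n-1})/(f(x_n) - f(x_{n-1}))

Iteration 1:
  f(1.920000) = -1.762112
  f(2.990000) = 15.750899
  x_2 = 2.990000 - 15.750899×(2.990000 - 1.920000)/(15.750899 - (-1.762112))
       = 2.027661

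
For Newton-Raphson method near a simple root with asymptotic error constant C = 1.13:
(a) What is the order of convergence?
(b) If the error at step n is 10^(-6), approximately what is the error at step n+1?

(a) Newton-Raphson has quadratic (order 2) convergence near simple roots.
    This means |e_{n+1}| ≈ C|e_n|².

(b) With |e_n| = 10^(-6) and C = 1.13:
    |e_{n+1}| ≈ 1.13 × (10^(-6))² = 1.13 × 10^(-12)

(a) 2 (quadratic); (b) |e_{n+1}| ≈ 1.130e-12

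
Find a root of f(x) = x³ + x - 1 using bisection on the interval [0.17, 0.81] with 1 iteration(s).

f(x) = x³ + x - 1
Initial interval: [0.17, 0.81]

Iteration 1:
  c_1 = (0.170000 + 0.810000)/2 = 0.490000
  f(c_1) = f(0.490000) = -0.392351
  f(a) × f(c) ≥ 0, new interval: [0.490000, 0.810000]

After 1 iteration(s), the approximation is c_1 = 0.490000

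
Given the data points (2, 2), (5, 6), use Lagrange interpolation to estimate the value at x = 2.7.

Lagrange interpolation formula:
P(x) = Σ yᵢ × Lᵢ(x)
where Lᵢ(x) = Π_{j≠i} (x - xⱼ)/(xᵢ - xⱼ)

L_0(2.7) = (2.7 - 5)/(2 - 5) = 0.766667
L_1(2.7) = (2.7 - 2)/(5 - 2) = 0.233333

P(2.7) = 2×L_0(2.7) + 6×L_1(2.7)
P(2.7) = 2.933333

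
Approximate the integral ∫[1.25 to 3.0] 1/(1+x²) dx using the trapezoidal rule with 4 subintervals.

f(x) = 1/(1+x²)
a = 1.25, b = 3.0, n = 4
h = (b - a)/n = 0.437500

Trapezoidal rule: (h/2)[f(x₀) + 2f(x₁) + 2f(x₂) + ... + f(xₙ)]

x_0 = 1.2500, f(x_0) = 0.390244, coefficient = 1
x_1 = 1.6875, f(x_1) = 0.259898, coefficient = 2
x_2 = 2.1250, f(x_2) = 0.181303, coefficient = 2
x_3 = 2.5625, f(x_3) = 0.132163, coefficient = 2
x_4 = 3.0000, f(x_4) = 0.100000, coefficient = 1

I ≈ (0.437500/2) × 1.636973 = 0.358088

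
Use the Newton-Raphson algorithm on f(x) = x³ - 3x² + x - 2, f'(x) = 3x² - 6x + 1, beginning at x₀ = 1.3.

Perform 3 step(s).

f(x) = x³ - 3x² + x - 2
f'(x) = 3x² - 6x + 1
x₀ = 1.3

Newton-Raphson formula: x_{n+1} = x_n - f(x_n)/f'(x_n)

Iteration 1:
  f(1.300000) = -3.573000
  f'(1.300000) = -1.730000
  x_1 = 1.300000 - (-3.573000)/(-1.730000) = -0.765318
Iteration 2:
  f(-0.765318) = -4.970708
  f'(-0.765318) = 7.349042
  x_2 = -0.765318 - (-4.970708)/7.349042 = -0.088943
Iteration 3:
  f(-0.088943) = -2.113379
  f'(-0.088943) = 1.557390
  x_3 = -0.088943 - (-2.113379)/1.557390 = 1.268057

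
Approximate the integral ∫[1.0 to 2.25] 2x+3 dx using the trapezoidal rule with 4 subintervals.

f(x) = 2x+3
a = 1.0, b = 2.25, n = 4
h = (b - a)/n = 0.312500

Trapezoidal rule: (h/2)[f(x₀) + 2f(x₁) + 2f(x₂) + ... + f(xₙ)]

x_0 = 1.0000, f(x_0) = 5.000000, coefficient = 1
x_1 = 1.3125, f(x_1) = 5.625000, coefficient = 2
x_2 = 1.6250, f(x_2) = 6.250000, coefficient = 2
x_3 = 1.9375, f(x_3) = 6.875000, coefficient = 2
x_4 = 2.2500, f(x_4) = 7.500000, coefficient = 1

I ≈ (0.312500/2) × 50.000000 = 7.812500
Exact value: 7.812500
Error: 0.000000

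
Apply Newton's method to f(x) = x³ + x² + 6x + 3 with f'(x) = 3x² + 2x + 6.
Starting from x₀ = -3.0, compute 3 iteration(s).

f(x) = x³ + x² + 6x + 3
f'(x) = 3x² + 2x + 6
x₀ = -3.0

Newton-Raphson formula: x_{n+1} = x_n - f(x_n)/f'(x_n)

Iteration 1:
  f(-3.000000) = -33.000000
  f'(-3.000000) = 27.000000
  x_1 = -3.000000 - (-33.000000)/27.000000 = -1.777778
Iteration 2:
  f(-1.777778) = -10.124829
  f'(-1.777778) = 11.925926
  x_2 = -1.777778 - (-10.124829)/11.925926 = -0.928801
Iteration 3:
  f(-0.928801) = -2.511388
  f'(-0.928801) = 6.730414
  x_3 = -0.928801 - (-2.511388)/6.730414 = -0.555661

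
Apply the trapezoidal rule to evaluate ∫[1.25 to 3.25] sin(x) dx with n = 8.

f(x) = sin(x)
a = 1.25, b = 3.25, n = 8
h = (b - a)/n = 0.250000

Trapezoidal rule: (h/2)[f(x₀) + 2f(x₁) + 2f(x₂) + ... + f(xₙ)]

x_0 = 1.2500, f(x_0) = 0.948985, coefficient = 1
x_1 = 1.5000, f(x_1) = 0.997495, coefficient = 2
x_2 = 1.7500, f(x_2) = 0.983986, coefficient = 2
x_3 = 2.0000, f(x_3) = 0.909297, coefficient = 2
x_4 = 2.2500, f(x_4) = 0.778073, coefficient = 2
x_5 = 2.5000, f(x_5) = 0.598472, coefficient = 2
x_6 = 2.7500, f(x_6) = 0.381661, coefficient = 2
x_7 = 3.0000, f(x_7) = 0.141120, coefficient = 2
x_8 = 3.2500, f(x_8) = -0.108195, coefficient = 1

I ≈ (0.250000/2) × 10.420999 = 1.302625
Exact value: 1.309452
Error: 0.006827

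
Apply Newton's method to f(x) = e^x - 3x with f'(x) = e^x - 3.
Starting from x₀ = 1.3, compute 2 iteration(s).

f(x) = e^x - 3x
f'(x) = e^x - 3
x₀ = 1.3

Newton-Raphson formula: x_{n+1} = x_n - f(x_n)/f'(x_n)

Iteration 1:
  f(1.300000) = -0.230703
  f'(1.300000) = 0.669297
  x_1 = 1.300000 - (-0.230703)/0.669297 = 1.644695
Iteration 2:
  f(1.644695) = 0.245345
  f'(1.644695) = 2.179431
  x_2 = 1.644695 - 0.245345/2.179431 = 1.532122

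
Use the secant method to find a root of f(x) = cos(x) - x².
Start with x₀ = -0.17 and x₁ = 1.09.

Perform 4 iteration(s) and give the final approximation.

f(x) = cos(x) - x²
x₀ = -0.17, x₁ = 1.09

Secant formula: x_{n+1} = x_n - f(x_n)(x_n - x_{n-1})/(f(x_n) - f(x_{n-1}))

Iteration 1:
  f(-0.170000) = 0.956685
  f(1.090000) = -0.725615
  x_2 = 1.090000 - (-0.725615)×(1.090000 - (-0.170000))/(-0.725615 - 0.956685)
       = 0.546533
Iteration 2:
  f(1.090000) = -0.725615
  f(0.546533) = 0.555633
  x_3 = 0.546533 - 0.555633×(0.546533 - 1.090000)/(0.555633 - (-0.725615))
       = 0.782216
Iteration 3:
  f(0.546533) = 0.555633
  f(0.782216) = 0.097492
  x_4 = 0.782216 - 0.097492×(0.782216 - 0.546533)/(0.097492 - 0.555633)
       = 0.832369
Iteration 4:
  f(0.782216) = 0.097492
  f(0.832369) = -0.019712
  x_5 = 0.832369 - (-0.019712)×(0.832369 - 0.782216)/(-0.019712 - 0.097492)
       = 0.823934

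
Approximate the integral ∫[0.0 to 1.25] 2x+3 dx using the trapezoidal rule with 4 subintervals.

f(x) = 2x+3
a = 0.0, b = 1.25, n = 4
h = (b - a)/n = 0.312500

Trapezoidal rule: (h/2)[f(x₀) + 2f(x₁) + 2f(x₂) + ... + f(xₙ)]

x_0 = 0.0000, f(x_0) = 3.000000, coefficient = 1
x_1 = 0.3125, f(x_1) = 3.625000, coefficient = 2
x_2 = 0.6250, f(x_2) = 4.250000, coefficient = 2
x_3 = 0.9375, f(x_3) = 4.875000, coefficient = 2
x_4 = 1.2500, f(x_4) = 5.500000, coefficient = 1

I ≈ (0.312500/2) × 34.000000 = 5.312500
Exact value: 5.312500
Error: 0.000000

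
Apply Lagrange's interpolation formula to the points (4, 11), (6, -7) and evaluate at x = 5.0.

Lagrange interpolation formula:
P(x) = Σ yᵢ × Lᵢ(x)
where Lᵢ(x) = Π_{j≠i} (x - xⱼ)/(xᵢ - xⱼ)

L_0(5.0) = (5.0 - 6)/(4 - 6) = 0.500000
L_1(5.0) = (5.0 - 4)/(6 - 4) = 0.500000

P(5.0) = 11×L_0(5.0) + (-7)×L_1(5.0)
P(5.0) = 2.000000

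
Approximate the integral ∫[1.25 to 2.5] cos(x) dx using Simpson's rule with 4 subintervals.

f(x) = cos(x)
a = 1.25, b = 2.5, n = 4
h = (b - a)/n = 0.312500

Simpson's rule: (h/3)[f(x₀) + 4f(x₁) + 2f(x₂) + ... + f(xₙ)]

x_0 = 1.2500, f(x_0) = 0.315322, coefficient = 1
x_1 = 1.5625, f(x_1) = 0.008296, coefficient = 4
x_2 = 1.8750, f(x_2) = -0.299534, coefficient = 2
x_3 = 2.1875, f(x_3) = -0.578349, coefficient = 4
x_4 = 2.5000, f(x_4) = -0.801144, coefficient = 1

I ≈ (0.312500/3) × -3.365100 = -0.350531
Exact value: -0.350512
Error: 0.000019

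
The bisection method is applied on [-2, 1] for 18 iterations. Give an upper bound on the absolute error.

Bisection error bound: |error| ≤ (b-a)/2^n
|error| ≤ (1 - (-2))/2^18 = 3/2^18
|error| ≤ 0.0000114441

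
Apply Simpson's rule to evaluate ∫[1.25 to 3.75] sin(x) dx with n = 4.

f(x) = sin(x)
a = 1.25, b = 3.75, n = 4
h = (b - a)/n = 0.625000

Simpson's rule: (h/3)[f(x₀) + 4f(x₁) + 2f(x₂) + ... + f(xₙ)]

x_0 = 1.2500, f(x_0) = 0.948985, coefficient = 1
x_1 = 1.8750, f(x_1) = 0.954086, coefficient = 4
x_2 = 2.5000, f(x_2) = 0.598472, coefficient = 2
x_3 = 3.1250, f(x_3) = 0.016592, coefficient = 4
x_4 = 3.7500, f(x_4) = -0.571561, coefficient = 1

I ≈ (0.625000/3) × 5.457078 = 1.136891
Exact value: 1.135882
Error: 0.001010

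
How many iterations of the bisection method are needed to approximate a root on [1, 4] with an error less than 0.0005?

We need (b-a)/2^n ≤ 0.0005
(4 - 1)/2^n ≤ 0.0005
3/2^n ≤ 0.0005
2^n ≥ 6000
n ≥ log₂(6000) = 12.55
n ≥ 13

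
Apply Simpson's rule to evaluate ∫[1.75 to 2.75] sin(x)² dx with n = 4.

f(x) = sin(x)²
a = 1.75, b = 2.75, n = 4
h = (b - a)/n = 0.250000

Simpson's rule: (h/3)[f(x₀) + 4f(x₁) + 2f(x₂) + ... + f(xₙ)]

x_0 = 1.7500, f(x_0) = 0.968228, coefficient = 1
x_1 = 2.0000, f(x_1) = 0.826822, coefficient = 4
x_2 = 2.2500, f(x_2) = 0.605398, coefficient = 2
x_3 = 2.5000, f(x_3) = 0.358169, coefficient = 4
x_4 = 2.7500, f(x_4) = 0.145665, coefficient = 1

I ≈ (0.250000/3) × 7.064652 = 0.588721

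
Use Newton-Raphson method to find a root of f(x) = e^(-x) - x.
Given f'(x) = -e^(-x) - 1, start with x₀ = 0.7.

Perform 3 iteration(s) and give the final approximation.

f(x) = e^(-x) - x
f'(x) = -e^(-x) - 1
x₀ = 0.7

Newton-Raphson formula: x_{n+1} = x_n - f(x_n)/f'(x_n)

Iteration 1:
  f(0.700000) = -0.203415
  f'(0.700000) = -1.496585
  x_1 = 0.700000 - (-0.203415)/(-1.496585) = 0.564081
Iteration 2:
  f(0.564081) = 0.004802
  f'(0.564081) = -1.568883
  x_2 = 0.564081 - 0.004802/(-1.568883) = 0.567142
Iteration 3:
  f(0.567142) = 0.000003
  f'(0.567142) = -1.567144
  x_3 = 0.567142 - 0.000003/(-1.567144) = 0.567143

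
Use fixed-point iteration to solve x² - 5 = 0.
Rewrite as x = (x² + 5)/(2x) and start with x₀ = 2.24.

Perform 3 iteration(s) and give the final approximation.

Equation: x² - 5 = 0
Fixed-point form: x = (x² + 5)/(2x)
x₀ = 2.24

x_1 = g(2.240000) = 2.236071
x_2 = g(2.236071) = 2.236068
x_3 = g(2.236068) = 2.236068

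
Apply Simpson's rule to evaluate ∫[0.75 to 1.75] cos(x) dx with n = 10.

f(x) = cos(x)
a = 0.75, b = 1.75, n = 10
h = (b - a)/n = 0.100000

Simpson's rule: (h/3)[f(x₀) + 4f(x₁) + 2f(x₂) + ... + f(xₙ)]

x_0 = 0.7500, f(x_0) = 0.731689, coefficient = 1
x_1 = 0.8500, f(x_1) = 0.659983, coefficient = 4
x_2 = 0.9500, f(x_2) = 0.581683, coefficient = 2
x_3 = 1.0500, f(x_3) = 0.497571, coefficient = 4
x_4 = 1.1500, f(x_4) = 0.408487, coefficient = 2
x_5 = 1.2500, f(x_5) = 0.315322, coefficient = 4
x_6 = 1.3500, f(x_6) = 0.219007, coefficient = 2
x_7 = 1.4500, f(x_7) = 0.120503, coefficient = 4
x_8 = 1.5500, f(x_8) = 0.020795, coefficient = 2
x_9 = 1.6500, f(x_9) = -0.079121, coefficient = 4
x_10 = 1.7500, f(x_10) = -0.178246, coefficient = 1

I ≈ (0.100000/3) × 9.070421 = 0.302347
Exact value: 0.302347
Error: 0.000000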